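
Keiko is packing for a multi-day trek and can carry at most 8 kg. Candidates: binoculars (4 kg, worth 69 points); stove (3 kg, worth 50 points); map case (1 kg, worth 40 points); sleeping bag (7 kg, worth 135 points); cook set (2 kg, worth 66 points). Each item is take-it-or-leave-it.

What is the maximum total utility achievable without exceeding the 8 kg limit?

175

Best packing: map case + sleeping bag — 8 kg, 175 total.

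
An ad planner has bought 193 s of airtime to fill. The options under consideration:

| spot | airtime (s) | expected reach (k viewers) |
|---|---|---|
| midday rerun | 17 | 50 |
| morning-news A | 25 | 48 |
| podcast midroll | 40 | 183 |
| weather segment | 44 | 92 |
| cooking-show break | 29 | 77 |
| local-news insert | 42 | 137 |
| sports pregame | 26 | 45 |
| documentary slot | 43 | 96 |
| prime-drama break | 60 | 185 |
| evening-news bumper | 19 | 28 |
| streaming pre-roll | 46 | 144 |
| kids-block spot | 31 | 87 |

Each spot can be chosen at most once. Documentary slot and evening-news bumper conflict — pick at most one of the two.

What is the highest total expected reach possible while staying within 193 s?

649

Taking podcast midroll + local-news insert + prime-drama break + streaming pre-roll: 188 s used, 649 in expected reach.
The closest alternative, midday rerun + podcast midroll + local-news insert + prime-drama break + kids-block spot, reaches only 642.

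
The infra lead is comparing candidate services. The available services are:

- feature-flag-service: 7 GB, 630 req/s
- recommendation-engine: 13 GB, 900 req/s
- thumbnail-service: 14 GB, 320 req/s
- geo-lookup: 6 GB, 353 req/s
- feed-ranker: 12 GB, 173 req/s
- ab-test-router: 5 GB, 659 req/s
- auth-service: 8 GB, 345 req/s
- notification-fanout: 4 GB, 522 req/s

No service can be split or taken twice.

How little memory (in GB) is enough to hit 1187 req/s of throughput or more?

Look for the lowest-memory combination reaching 1187.
Taking feature-flag-service + ab-test-router gives 1289 (≥ 1187) for 12 GB.
No combination under 12 GB hits 1187.

12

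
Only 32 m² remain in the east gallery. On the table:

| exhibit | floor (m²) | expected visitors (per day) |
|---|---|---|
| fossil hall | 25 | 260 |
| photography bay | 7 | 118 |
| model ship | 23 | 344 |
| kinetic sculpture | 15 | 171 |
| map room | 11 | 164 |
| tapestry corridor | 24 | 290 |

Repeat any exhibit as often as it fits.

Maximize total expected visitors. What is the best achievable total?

A density-first pass picks 4×photography bay — 472 at 28 m².
Dropping photography bay frees 7 m²; slotting in map room (11 m²) lifts the total to 518 at 32 m².
No other feasible combination exceeds 518.

518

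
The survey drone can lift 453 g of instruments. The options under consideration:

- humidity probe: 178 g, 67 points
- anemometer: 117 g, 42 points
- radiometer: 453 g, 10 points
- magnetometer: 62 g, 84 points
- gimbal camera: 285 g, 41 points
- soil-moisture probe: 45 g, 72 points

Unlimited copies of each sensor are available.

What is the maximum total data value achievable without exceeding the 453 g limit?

Density check — soil-moisture probe 1.60, magnetometer 1.35, humidity probe 0.38 are the best per g.
10×soil-moisture probe uses 450 of the 453 g and totals 720.
No other feasible combination exceeds 720.

720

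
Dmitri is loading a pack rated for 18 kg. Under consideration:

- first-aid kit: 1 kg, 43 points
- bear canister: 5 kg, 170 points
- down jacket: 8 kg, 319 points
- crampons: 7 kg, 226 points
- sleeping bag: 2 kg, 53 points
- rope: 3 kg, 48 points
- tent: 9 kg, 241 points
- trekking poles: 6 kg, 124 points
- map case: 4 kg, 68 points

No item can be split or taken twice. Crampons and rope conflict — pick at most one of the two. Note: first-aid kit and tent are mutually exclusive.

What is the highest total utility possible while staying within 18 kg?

641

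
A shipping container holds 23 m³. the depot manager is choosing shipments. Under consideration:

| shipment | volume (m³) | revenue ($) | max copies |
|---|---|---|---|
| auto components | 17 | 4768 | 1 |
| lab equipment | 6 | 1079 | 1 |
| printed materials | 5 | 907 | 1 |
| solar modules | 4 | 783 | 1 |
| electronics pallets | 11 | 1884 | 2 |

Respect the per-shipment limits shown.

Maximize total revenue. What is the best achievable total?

5847

Ranking by ratio (revenue/m³): auto components 280.47, solar modules 195.75, printed materials 181.40, lab equipment 179.83.
Greedy by ratio would take auto components + solar modules: 21 m³ used, total 5551.
The 4 m³ tied up in solar modules is better spent on lab equipment — total rises to 5847 (23 m³).
No other feasible combination exceeds 5847.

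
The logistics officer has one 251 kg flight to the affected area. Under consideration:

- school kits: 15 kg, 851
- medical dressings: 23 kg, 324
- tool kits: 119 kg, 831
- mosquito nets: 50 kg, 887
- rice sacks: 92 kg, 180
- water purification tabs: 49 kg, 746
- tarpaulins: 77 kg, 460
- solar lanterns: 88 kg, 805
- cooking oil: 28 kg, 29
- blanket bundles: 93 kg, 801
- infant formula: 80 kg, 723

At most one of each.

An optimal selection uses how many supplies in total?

Optimal total is 3613.
One optimal bundle: school kits + medical dressings + mosquito nets + water purification tabs + solar lanterns (225 kg).
Any selection reaching 3613 contains exactly 5 supplies.

5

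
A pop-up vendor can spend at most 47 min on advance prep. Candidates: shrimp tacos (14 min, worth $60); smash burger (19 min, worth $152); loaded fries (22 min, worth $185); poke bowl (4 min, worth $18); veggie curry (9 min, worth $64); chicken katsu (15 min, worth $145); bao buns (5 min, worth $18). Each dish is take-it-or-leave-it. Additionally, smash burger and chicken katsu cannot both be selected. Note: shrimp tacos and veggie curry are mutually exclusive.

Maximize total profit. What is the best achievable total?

Loaded fries + veggie curry + chicken katsu uses 46 of the 47 min and totals 394.
That's the maximum — no feasible swap from here does better than 394.

394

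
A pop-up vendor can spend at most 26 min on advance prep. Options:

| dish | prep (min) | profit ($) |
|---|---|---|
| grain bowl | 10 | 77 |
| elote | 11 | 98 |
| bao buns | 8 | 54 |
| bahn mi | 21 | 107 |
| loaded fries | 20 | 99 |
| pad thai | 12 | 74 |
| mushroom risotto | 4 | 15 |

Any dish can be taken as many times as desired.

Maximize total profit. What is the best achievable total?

211

The ratio ordering already packs tightly: 2×elote + mushroom risotto, 26 min, 211.
Every other selection either busts 26 min or fails to beat 211.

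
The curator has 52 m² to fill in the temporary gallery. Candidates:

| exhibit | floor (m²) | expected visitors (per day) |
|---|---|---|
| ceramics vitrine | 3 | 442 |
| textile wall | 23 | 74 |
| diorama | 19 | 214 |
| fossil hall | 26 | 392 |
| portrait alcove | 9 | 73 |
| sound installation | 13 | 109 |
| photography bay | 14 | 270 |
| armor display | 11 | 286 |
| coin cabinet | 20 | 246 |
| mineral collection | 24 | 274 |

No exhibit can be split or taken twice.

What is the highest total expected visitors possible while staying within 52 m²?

1272

Density check — ceramics vitrine 147.33, armor display 26.00, photography bay 19.29 are the best per m².
Greedy by ratio would take ceramics vitrine + photography bay + armor display + coin cabinet: 48 m² used, total 1244.
Dropping coin cabinet frees 20 m²; slotting in mineral collection (24 m²) lifts the total to 1272 at 52 m².
The closest alternative, ceramics vitrine + photography bay + armor display + coin cabinet, reaches only 1244.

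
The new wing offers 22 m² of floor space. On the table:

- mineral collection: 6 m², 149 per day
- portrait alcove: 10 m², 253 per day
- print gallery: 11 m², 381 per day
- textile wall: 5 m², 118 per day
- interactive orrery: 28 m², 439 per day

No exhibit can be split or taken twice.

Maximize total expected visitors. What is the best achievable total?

648

The ratio heuristic lands on portrait alcove + print gallery (634) but leaves 1 m² idle.
Replace portrait alcove with mineral collection + textile wall: the trade gains 14 net, giving 648 at 22 m².
The closest alternative, portrait alcove + print gallery, reaches only 634.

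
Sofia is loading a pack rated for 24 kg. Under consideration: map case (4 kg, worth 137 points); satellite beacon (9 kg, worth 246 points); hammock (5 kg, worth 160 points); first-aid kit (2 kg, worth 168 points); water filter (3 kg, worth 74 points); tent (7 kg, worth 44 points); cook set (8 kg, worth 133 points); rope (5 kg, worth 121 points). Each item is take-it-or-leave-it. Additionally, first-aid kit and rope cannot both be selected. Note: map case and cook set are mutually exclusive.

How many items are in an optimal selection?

Optimal total is 785.
One optimal bundle: map case + satellite beacon + hammock + first-aid kit + water filter (23 kg).
Every optimal selection uses 5 items.

5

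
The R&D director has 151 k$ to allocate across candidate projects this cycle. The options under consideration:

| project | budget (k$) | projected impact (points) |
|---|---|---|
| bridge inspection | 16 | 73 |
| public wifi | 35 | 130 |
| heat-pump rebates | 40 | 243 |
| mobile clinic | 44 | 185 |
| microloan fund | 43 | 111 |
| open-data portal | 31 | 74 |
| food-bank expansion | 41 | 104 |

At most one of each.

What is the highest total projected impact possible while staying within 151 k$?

632

Density check — heat-pump rebates 6.08, bridge inspection 4.56, mobile clinic 4.20, public wifi 3.71 are the best per k$.
A density-first pass picks bridge inspection + public wifi + heat-pump rebates + mobile clinic — 631 at 135 k$.
The 16 k$ tied up in bridge inspection is better spent on open-data portal — total rises to 632 (150 k$).
Runner-up bridge inspection + public wifi + heat-pump rebates + mobile clinic tops out at 631.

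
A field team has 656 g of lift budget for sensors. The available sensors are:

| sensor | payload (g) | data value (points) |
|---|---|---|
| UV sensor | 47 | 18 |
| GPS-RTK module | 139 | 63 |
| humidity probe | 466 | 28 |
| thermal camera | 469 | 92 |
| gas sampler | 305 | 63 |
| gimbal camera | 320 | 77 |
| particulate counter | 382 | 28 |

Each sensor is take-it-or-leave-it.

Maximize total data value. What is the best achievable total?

Density check — GPS-RTK module 0.45, UV sensor 0.38, gimbal camera 0.24 are the best per g.
Filling by ratio: UV sensor + GPS-RTK module + gimbal camera for 158, with 150 g left unused.
Dropping gimbal camera frees 320 g; slotting in thermal camera (469 g) lifts the total to 173 at 655 g.
Nothing else within 656 g beats 173.

173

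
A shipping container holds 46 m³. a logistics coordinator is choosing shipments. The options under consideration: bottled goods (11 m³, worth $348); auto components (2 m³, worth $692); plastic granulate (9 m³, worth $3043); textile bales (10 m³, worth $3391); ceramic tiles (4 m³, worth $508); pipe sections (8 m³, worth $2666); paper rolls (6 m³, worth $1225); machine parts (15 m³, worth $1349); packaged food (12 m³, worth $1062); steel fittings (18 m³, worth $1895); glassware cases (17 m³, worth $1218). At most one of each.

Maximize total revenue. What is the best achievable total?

11525

By revenue per m³: auto components 346.00, textile bales 339.10, plastic granulate 338.11 lead.
Taking auto components + plastic granulate + textile bales + ceramic tiles + pipe sections + paper rolls: 39 m³ used, 11525 in revenue.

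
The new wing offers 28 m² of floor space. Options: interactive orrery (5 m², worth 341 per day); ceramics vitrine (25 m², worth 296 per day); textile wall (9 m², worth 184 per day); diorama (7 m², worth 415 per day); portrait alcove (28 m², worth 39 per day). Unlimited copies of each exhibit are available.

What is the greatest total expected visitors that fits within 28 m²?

Density check — interactive orrery 68.20, diorama 59.29, textile wall 20.44, ceramics vitrine 11.84 are the best per m².
Taking the top-ratio exhibits first gives 5×interactive orrery for 1705 (25 m²).
Replace interactive orrery with diorama: the trade gains 74 net, giving 1779 at 27 m².

1779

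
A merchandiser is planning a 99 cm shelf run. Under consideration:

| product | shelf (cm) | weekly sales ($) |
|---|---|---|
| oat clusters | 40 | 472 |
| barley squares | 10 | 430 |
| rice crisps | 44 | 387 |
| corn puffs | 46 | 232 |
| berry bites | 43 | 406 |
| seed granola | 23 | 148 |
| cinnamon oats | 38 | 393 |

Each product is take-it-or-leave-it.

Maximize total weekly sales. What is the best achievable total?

1308

Taking the top-ratio products first gives oat clusters + barley squares + cinnamon oats for 1295 (88 cm).
Replace cinnamon oats with berry bites: the trade gains 13 net, giving 1308 at 93 cm.
The spare 6 cm is too small for any remaining product, and no exchange beats 1308.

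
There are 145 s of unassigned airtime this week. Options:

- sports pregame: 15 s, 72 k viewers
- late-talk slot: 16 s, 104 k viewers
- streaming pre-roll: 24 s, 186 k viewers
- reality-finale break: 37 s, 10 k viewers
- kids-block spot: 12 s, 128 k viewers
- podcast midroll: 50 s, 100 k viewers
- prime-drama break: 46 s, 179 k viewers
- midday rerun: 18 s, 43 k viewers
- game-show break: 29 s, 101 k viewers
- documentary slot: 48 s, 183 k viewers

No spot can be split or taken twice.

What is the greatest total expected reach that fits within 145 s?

A density-first pass picks sports pregame + late-talk slot + streaming pre-roll + kids-block spot + prime-drama break + game-show break — 770 at 142 s.
The 46 s tied up in prime-drama break is better spent on documentary slot — total rises to 774 (144 s).

774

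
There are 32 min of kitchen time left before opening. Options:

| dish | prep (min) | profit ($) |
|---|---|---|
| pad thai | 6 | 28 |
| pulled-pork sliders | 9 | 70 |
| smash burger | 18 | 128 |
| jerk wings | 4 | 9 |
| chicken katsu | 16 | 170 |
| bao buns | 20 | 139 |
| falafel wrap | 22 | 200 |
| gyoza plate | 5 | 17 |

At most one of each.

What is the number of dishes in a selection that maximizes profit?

2

Best achievable profit is 270.
For example pulled-pork sliders + falafel wrap achieves it, using 31 min.
Every optimal selection uses 2 dishes.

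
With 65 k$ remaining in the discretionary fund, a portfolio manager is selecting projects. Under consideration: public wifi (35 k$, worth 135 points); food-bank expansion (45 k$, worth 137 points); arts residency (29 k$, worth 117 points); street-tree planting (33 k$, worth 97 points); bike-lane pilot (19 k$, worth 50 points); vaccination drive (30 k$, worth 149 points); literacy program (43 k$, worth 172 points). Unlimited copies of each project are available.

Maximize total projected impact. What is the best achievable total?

Best packing: 2×vaccination drive — 60 k$, 298 total.
That's the maximum — no swap from here does better than 298.

298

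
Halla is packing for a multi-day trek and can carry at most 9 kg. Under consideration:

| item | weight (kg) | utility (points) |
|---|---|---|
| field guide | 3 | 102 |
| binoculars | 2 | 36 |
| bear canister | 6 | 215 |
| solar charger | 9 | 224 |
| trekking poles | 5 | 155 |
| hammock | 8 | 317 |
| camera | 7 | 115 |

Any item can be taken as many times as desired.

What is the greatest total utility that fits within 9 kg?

317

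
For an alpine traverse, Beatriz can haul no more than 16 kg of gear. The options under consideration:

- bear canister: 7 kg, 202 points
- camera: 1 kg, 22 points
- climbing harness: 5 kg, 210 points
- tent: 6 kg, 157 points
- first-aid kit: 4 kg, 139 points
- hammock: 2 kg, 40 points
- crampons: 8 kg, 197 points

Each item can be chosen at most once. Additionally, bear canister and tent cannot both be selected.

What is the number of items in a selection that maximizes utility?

3

Best achievable utility is 551.
bear canister + climbing harness + first-aid kit hits 551 at 16 kg.
All optima have 3 items.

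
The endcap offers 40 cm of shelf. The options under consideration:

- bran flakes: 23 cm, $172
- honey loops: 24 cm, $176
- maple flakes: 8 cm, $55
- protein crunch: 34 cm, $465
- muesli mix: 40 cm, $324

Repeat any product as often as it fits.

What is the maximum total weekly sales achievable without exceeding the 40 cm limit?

465

Ranking by ratio (weekly sales/cm): protein crunch 13.68, muesli mix 8.10, bran flakes 7.48, honey loops 7.33.
Protein crunch uses 34 of the 40 cm and totals 465.
Every other selection either busts 40 cm or fails to beat 465.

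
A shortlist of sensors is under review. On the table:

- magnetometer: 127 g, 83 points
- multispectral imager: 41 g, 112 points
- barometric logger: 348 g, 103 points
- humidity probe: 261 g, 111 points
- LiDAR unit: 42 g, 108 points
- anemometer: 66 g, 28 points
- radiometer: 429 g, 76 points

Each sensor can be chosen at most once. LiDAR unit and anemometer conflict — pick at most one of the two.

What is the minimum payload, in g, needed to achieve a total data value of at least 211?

83

Look for the lowest-payload combination reaching 211.
multispectral imager + LiDAR unit: 220 data value at 83 g.
Below 83 g the best achievable stays under 211.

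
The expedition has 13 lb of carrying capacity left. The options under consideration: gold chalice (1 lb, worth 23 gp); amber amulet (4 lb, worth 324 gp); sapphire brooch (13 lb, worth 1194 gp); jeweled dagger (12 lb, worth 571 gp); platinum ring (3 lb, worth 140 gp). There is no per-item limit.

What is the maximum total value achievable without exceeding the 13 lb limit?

By value per lb: sapphire brooch 91.85, amber amulet 81.00, jeweled dagger 47.58 lead.
Sapphire brooch uses 13 of the 13 lb and totals 1194.
No other feasible combination exceeds 1194.

1194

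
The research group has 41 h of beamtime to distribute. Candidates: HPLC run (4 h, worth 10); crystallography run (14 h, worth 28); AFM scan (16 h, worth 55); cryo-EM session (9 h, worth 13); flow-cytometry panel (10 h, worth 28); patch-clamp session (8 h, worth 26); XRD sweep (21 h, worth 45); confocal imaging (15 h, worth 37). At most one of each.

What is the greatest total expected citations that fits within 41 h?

By expected citations per h: AFM scan 3.44, patch-clamp session 3.25, flow-cytometry panel 2.80 lead.
A density-first pass picks HPLC run + AFM scan + flow-cytometry panel + patch-clamp session — 119 at 38 h.
Dropping HPLC run and patch-clamp session frees 12 h; slotting in confocal imaging (15 h) lifts the total to 120 at 41 h.
The closest alternative, HPLC run + AFM scan + flow-cytometry panel + patch-clamp session, reaches only 119.

120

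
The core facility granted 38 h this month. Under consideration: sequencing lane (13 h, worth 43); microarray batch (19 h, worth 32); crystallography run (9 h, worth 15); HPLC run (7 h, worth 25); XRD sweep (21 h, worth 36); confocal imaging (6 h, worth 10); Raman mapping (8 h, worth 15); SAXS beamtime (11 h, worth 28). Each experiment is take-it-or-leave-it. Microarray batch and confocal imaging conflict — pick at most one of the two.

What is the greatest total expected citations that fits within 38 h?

106

Ranking by ratio (expected citations/h): HPLC run 3.57, sequencing lane 3.31, SAXS beamtime 2.55, Raman mapping 1.88.
Sequencing lane + HPLC run + confocal imaging + SAXS beamtime uses 37 of the 38 h and totals 106.
That's the maximum — no feasible swap from here does better than 106.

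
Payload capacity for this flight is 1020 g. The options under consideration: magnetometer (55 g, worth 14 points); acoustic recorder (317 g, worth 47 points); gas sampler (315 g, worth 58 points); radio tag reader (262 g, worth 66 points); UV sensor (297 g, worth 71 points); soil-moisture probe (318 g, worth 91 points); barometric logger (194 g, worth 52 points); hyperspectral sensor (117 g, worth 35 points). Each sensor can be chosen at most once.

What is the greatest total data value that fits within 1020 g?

263

Density check — hyperspectral sensor 0.30, soil-moisture probe 0.29, barometric logger 0.27, magnetometer 0.25 are the best per g.
Greedy by ratio would take magnetometer + radio tag reader + soil-moisture probe + barometric logger + hyperspectral sensor: 946 g used, total 258.
The 249 g tied up in magnetometer and barometric logger is better spent on UV sensor — total rises to 263 (994 g).
That's the maximum — no swap from here does better than 263.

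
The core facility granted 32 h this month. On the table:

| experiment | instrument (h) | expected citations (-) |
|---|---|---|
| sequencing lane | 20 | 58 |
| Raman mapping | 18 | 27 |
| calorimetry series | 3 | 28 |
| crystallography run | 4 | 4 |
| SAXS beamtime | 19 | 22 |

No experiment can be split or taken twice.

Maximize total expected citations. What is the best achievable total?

90

By expected citations per h: calorimetry series 9.33, sequencing lane 2.90, Raman mapping 1.50 lead.
The ratio ordering already packs tightly: sequencing lane + calorimetry series + crystallography run, 27 h, 90.
The spare 5 h is too small for any remaining experiment, and no exchange beats 90.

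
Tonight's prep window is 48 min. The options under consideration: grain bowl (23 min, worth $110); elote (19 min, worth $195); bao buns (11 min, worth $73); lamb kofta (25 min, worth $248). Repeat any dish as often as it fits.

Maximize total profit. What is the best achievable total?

443

Taking the top-ratio dishes first gives 2×elote for 390 (38 min).
Replace elote with lamb kofta: the trade gains 53 net, giving 443 at 44 min.
Nothing else within 48 min beats 443.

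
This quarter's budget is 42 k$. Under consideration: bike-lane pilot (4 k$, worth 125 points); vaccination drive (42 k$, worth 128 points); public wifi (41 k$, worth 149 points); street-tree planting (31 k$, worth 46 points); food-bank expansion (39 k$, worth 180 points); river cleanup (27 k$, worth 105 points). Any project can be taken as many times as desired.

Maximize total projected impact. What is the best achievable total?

1250

Ranking by ratio (projected impact/k$): bike-lane pilot 31.25, food-bank expansion 4.62, river cleanup 3.89, public wifi 3.63.
10×bike-lane pilot uses 40 of the 42 k$ and totals 1250.
That's the maximum — no swap from here does better than 1250.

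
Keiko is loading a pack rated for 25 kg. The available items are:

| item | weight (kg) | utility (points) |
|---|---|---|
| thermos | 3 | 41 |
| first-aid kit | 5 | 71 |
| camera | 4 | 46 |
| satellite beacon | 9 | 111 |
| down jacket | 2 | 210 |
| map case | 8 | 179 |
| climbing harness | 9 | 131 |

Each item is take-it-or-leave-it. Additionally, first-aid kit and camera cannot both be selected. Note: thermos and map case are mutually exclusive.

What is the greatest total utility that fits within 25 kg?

591

Best packing: first-aid kit + down jacket + map case + climbing harness — 24 kg, 591 total.
No other feasible combination exceeds 591.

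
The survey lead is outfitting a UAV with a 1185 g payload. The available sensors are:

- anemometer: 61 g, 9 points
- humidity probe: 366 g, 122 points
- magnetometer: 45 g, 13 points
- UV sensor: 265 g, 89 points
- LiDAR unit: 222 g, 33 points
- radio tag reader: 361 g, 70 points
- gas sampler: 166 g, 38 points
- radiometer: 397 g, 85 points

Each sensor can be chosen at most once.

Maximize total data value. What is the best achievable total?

319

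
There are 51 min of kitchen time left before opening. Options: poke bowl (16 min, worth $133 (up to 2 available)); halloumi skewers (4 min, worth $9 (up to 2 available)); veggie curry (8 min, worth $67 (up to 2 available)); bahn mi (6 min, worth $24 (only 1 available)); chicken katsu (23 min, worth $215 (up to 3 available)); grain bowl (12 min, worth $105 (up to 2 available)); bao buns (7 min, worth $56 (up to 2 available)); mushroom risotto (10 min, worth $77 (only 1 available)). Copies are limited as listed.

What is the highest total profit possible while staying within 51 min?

Density check — chicken katsu 9.35, grain bowl 8.75, veggie curry 8.38 are the best per min.
Taking the top-ratio dishes first gives halloumi skewers + 2×chicken katsu for 439 (50 min).
Dropping halloumi skewers and chicken katsu frees 27 min; slotting in 2×veggie curry + grain bowl (28 min) lifts the total to 454 at 51 min.
That's the maximum — no swap from here does better than 454.

454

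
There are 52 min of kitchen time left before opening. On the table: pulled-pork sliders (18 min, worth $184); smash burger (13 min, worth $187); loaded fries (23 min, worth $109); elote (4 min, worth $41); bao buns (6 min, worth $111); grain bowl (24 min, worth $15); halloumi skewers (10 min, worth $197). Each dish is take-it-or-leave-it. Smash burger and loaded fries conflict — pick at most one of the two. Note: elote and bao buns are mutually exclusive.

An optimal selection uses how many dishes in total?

4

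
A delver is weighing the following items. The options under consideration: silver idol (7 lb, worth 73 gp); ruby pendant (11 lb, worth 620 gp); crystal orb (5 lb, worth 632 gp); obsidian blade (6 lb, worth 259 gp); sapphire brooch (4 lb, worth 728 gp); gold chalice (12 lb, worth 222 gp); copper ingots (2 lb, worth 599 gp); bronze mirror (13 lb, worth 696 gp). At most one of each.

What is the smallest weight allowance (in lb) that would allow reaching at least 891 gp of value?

Look for the lowest-weight combination reaching 891.
Taking sapphire brooch + copper ingots gives 1327 (≥ 891) for 6 lb.
No combination under 6 lb hits 891.

6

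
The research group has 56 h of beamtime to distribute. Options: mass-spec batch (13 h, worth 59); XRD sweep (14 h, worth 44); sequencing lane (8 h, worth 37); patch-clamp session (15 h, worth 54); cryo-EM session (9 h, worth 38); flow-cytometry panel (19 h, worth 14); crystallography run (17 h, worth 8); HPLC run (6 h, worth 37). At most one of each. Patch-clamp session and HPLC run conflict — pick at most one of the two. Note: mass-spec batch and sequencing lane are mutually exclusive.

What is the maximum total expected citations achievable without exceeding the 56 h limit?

195

Taking mass-spec batch + XRD sweep + patch-clamp session + cryo-EM session: 51 h used, 195 in expected citations.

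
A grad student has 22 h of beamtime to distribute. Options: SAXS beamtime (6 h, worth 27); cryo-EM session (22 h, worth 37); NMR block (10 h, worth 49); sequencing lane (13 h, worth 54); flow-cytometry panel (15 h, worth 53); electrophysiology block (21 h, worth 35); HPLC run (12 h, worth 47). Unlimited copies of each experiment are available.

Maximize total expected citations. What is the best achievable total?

103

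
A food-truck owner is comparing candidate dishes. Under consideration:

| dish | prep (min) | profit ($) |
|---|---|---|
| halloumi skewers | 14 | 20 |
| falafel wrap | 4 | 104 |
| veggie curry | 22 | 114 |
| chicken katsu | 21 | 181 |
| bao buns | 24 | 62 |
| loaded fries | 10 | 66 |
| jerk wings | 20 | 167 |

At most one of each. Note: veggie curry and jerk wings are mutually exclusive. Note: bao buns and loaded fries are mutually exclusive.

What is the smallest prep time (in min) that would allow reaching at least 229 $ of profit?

Look for the lowest-prep combination reaching 229.
falafel wrap + jerk wings reaches 271 using 24 min.
Any bundle with less than 24 min falls short of 229.

24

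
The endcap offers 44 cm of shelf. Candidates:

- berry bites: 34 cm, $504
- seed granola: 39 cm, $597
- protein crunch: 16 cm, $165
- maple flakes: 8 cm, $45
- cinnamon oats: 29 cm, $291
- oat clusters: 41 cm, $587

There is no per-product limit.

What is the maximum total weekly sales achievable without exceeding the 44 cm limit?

597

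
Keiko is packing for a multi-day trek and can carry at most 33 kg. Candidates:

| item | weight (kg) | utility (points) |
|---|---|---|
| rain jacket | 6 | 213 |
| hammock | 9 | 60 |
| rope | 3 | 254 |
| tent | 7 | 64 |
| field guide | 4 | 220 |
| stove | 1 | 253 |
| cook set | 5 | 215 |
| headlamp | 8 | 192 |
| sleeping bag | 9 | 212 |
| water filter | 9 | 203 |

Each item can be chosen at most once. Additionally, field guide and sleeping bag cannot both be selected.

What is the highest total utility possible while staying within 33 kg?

1358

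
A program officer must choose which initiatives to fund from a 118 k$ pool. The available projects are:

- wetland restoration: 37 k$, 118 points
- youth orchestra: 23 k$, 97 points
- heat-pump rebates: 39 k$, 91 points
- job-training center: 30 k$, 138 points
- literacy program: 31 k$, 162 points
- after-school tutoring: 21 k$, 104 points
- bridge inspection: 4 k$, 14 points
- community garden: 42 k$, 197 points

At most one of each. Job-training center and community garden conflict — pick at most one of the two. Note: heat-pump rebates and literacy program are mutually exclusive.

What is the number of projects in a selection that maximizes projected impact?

Best achievable projected impact is 560.
youth orchestra + literacy program + after-school tutoring + community garden hits 560 at 117 k$.
Every optimal selection uses 4 projects.

4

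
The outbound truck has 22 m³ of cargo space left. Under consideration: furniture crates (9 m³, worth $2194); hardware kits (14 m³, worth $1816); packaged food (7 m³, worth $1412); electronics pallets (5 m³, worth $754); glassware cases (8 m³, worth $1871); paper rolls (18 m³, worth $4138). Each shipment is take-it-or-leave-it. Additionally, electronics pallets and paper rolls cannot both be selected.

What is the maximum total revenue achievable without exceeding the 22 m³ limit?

Density check — furniture crates 243.78, glassware cases 233.88, paper rolls 229.89 are the best per m³.
The ratio ordering already packs tightly: furniture crates + electronics pallets + glassware cases, 22 m³, 4819.
Next best is furniture crates + packaged food + electronics pallets at 4360 (21 m³) — short by 459.

4819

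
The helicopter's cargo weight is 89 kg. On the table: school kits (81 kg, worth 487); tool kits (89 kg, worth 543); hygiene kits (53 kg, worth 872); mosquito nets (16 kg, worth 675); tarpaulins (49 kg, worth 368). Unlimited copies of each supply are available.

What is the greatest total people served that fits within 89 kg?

The ratio ordering already packs tightly: 5×mosquito nets, 80 kg, 3375.

3375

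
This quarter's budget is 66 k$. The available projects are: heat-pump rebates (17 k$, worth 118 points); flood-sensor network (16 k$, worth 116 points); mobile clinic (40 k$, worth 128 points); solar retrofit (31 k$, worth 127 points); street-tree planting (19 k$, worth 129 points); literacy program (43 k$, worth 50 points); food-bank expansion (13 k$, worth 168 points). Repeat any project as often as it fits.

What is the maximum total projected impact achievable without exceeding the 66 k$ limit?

840

5×food-bank expansion uses 65 of the 66 k$ and totals 840.
That's the maximum — no swap from here does better than 840.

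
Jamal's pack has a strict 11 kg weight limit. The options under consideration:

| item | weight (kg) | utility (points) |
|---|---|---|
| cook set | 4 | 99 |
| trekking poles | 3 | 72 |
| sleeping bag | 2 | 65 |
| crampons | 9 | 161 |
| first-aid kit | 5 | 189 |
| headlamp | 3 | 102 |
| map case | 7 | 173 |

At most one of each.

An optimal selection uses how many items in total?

Optimal total is 363.
For example trekking poles + first-aid kit + headlamp achieves it, using 11 kg.
Every optimal selection uses 3 items.

3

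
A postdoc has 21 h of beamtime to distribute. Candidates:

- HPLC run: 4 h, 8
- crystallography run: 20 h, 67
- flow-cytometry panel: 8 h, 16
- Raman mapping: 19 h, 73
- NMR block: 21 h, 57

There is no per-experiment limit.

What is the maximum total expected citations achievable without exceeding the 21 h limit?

Density check — Raman mapping 3.84, crystallography run 3.35, NMR block 2.71, HPLC run 2.00 are the best per h.
Raman mapping uses 19 of the 21 h and totals 73.
Nothing else within 21 h beats 73.

73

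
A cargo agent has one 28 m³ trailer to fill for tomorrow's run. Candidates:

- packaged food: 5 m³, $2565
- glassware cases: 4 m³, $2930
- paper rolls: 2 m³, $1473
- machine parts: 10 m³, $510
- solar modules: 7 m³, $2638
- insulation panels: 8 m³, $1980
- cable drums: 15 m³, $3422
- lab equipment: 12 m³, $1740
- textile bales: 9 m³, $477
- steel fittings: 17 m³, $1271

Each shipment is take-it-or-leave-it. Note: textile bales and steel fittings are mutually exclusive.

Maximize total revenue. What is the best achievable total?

11586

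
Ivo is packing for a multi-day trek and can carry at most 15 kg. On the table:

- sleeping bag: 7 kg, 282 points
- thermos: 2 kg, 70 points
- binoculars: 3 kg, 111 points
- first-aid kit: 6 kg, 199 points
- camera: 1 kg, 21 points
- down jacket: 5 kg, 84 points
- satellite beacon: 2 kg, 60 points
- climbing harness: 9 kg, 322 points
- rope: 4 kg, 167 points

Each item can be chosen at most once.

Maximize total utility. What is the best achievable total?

581

By utility per kg: rope 41.75, sleeping bag 40.29, binoculars 37.00 lead.
The ratio ordering already packs tightly: sleeping bag + binoculars + camera + rope, 15 kg, 581.
An exhaustive check of the 512 subsets confirms 581.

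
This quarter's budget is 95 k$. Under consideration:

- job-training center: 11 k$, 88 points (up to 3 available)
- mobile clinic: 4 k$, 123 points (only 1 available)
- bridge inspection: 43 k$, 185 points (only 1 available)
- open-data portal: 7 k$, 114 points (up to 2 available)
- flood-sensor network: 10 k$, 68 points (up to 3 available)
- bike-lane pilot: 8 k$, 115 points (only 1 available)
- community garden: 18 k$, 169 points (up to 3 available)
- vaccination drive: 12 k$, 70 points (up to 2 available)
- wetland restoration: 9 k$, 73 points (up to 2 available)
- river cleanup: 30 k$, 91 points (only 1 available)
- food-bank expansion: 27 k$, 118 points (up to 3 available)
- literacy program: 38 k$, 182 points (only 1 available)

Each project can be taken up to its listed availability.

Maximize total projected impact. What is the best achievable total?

1068

By projected impact per k$: mobile clinic 30.75, open-data portal 16.29, bike-lane pilot 14.38, community garden 9.39 lead.
Taking the top-ratio projects first gives mobile clinic + 2×open-data portal + bike-lane pilot + 3×community garden + wetland restoration for 1046 (89 k$).
Dropping community garden and wetland restoration frees 27 k$; slotting in 3×job-training center (33 k$) lifts the total to 1068 at 95 k$.
Nothing else within 95 k$ beats 1068.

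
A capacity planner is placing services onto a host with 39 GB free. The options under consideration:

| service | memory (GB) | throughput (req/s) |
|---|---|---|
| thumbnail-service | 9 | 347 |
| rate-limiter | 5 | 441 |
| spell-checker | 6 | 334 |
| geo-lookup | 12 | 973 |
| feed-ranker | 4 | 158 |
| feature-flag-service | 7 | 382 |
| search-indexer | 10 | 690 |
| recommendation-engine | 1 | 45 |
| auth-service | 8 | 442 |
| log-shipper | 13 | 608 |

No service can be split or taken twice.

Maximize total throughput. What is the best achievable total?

2704

Density check — rate-limiter 88.20, geo-lookup 81.08, search-indexer 69.00 are the best per GB.
The ratio heuristic lands on rate-limiter + spell-checker + geo-lookup + feed-ranker + search-indexer + recommendation-engine (2641) but leaves 1 GB idle.
Dropping spell-checker and recommendation-engine frees 7 GB; slotting in auth-service (8 GB) lifts the total to 2704 at 39 GB.
An exhaustive check of the 1024 subsets confirms 2704.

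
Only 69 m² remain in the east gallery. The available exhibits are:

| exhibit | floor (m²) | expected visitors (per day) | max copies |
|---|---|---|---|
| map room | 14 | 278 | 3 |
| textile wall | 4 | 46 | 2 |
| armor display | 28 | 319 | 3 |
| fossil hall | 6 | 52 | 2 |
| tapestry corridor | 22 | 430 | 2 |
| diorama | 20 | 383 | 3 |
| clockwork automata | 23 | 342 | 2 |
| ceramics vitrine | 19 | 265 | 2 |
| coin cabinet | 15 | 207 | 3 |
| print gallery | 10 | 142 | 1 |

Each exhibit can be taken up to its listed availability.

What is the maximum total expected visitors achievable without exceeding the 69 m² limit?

1322

Density check — map room 19.86, tapestry corridor 19.55, diorama 19.15, clockwork automata 14.87 are the best per m².
Filling by ratio: 3×map room + textile wall + tapestry corridor for 1310, with 1 m² left unused.
Dropping map room and textile wall and tapestry corridor frees 40 m²; slotting in 2×diorama (40 m²) lifts the total to 1322 at 68 m².
The spare 1 m² is too small for any remaining exhibit, and no exchange beats 1322.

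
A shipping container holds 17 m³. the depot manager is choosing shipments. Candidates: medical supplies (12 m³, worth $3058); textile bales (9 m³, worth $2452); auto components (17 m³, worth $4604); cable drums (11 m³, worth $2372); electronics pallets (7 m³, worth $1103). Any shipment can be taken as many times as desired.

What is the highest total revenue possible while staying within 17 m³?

4604

The ratio heuristic lands on textile bales + electronics pallets (3555) but leaves 1 m³ idle.
Dropping textile bales and electronics pallets frees 16 m³; slotting in auto components (17 m³) lifts the total to 4604 at 17 m³.
Nothing else within 17 m³ beats 4604.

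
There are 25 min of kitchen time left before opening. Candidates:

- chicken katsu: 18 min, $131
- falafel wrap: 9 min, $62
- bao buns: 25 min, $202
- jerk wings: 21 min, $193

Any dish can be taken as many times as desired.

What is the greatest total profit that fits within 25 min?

Density check — jerk wings 9.19, bao buns 8.08, chicken katsu 7.28 are the best per min.
A density-first pass picks jerk wings — 193 at 21 min.
Dropping jerk wings frees 21 min; slotting in bao buns (25 min) lifts the total to 202 at 25 min.

202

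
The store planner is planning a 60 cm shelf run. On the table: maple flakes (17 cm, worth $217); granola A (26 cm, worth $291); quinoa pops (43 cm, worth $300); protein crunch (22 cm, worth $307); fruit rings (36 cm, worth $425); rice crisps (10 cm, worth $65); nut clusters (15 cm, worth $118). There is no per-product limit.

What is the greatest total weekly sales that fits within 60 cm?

741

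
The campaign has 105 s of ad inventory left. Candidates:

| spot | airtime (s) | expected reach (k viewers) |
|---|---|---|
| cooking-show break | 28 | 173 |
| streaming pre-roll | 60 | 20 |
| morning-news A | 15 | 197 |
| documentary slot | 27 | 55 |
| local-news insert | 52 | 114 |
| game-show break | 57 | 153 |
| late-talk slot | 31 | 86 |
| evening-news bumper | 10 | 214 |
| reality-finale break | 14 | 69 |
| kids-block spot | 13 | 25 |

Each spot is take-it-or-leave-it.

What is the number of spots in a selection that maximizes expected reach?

The maximum expected reach within 105 s is 739.
One optimal bundle: cooking-show break + morning-news A + late-talk slot + evening-news bumper + reality-finale break (98 s).
All optima have 5 spots.

5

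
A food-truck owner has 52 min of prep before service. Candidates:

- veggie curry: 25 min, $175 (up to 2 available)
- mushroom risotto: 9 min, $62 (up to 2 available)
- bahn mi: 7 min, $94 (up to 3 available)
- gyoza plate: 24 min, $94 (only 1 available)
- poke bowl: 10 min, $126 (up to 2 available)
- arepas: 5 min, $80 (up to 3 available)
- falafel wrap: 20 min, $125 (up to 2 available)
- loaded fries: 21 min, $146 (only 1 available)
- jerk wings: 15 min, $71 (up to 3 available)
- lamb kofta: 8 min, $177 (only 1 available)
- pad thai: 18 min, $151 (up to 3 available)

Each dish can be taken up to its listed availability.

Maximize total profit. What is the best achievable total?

Taking the top-ratio dishes first gives 3×bahn mi + 3×arepas + lamb kofta for 699 (44 min).
The 12 min tied up in bahn mi and arepas is better spent on 2×poke bowl — total rises to 777 (52 min).
Every other selection either busts 52 min or exceeds an availability limit or fails to beat 777.

777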